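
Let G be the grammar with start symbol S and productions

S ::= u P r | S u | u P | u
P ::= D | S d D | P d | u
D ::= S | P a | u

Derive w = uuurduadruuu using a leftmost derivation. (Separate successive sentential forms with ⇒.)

S⇒Su⇒Suu⇒Suuu⇒uPruuu⇒uPdruuu⇒uSdDdruuu⇒uuPrdDdruuu⇒uuurdDdruuu⇒uuurdPadruuu⇒uuurdDadruuu⇒uuurdSadruuu⇒uuurduadruuu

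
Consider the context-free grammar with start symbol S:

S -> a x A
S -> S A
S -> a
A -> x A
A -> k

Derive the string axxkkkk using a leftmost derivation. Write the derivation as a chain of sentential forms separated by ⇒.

S ⇒ SA ⇒ SAA ⇒ SAAA ⇒ axAAAA ⇒ axxAAAA ⇒ axxkAAA ⇒ axxkkAA ⇒ axxkkkA ⇒ axxkkkk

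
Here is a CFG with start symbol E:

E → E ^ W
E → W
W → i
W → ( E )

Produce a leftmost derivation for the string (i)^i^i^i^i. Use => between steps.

E => E^W   [E → E ^ W]
E^W => E^W^W   [E → E ^ W]
E^W^W => E^W^W^W   [E → E ^ W]
E^W^W^W => E^W^W^W^W   [E → E ^ W]
E^W^W^W^W => W^W^W^W^W   [E → W]
W^W^W^W^W => (E)^W^W^W^W   [W → ( E )]
(E)^W^W^W^W => (W)^W^W^W^W   [E → W]
(W)^W^W^W^W => (i)^W^W^W^W   [W → i]
(i)^W^W^W^W => (i)^i^W^W^W   [W → i]
(i)^i^W^W^W => (i)^i^i^W^W   [W → i]
(i)^i^i^W^W => (i)^i^i^i^W   [W → i]
(i)^i^i^i^W => (i)^i^i^i^i   [W → i]

E=>E^W=>E^W^W=>E^W^W^W=>E^W^W^W^W=>W^W^W^W^W=>(E)^W^W^W^W=>(W)^W^W^W^W=>(i)^W^W^W^W=>(i)^i^W^W^W=>(i)^i^i^W^W=>(i)^i^i^i^W=>(i)^i^i^i^i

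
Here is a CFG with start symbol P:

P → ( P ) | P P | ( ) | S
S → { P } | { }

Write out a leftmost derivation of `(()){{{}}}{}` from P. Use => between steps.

P => PP   [P → P P]
PP => (P)P   [P → ( P )]
(P)P => (())P   [P → ( )]
(())P => (())PP   [P → P P]
(())PP => (())SP   [P → S]
(())SP => (()){P}P   [S → { P }]
(()){P}P => (()){S}P   [P → S]
(()){S}P => (()){{P}}P   [S → { P }]
(()){{P}}P => (()){{S}}P   [P → S]
(()){{S}}P => (()){{{}}}P   [S → { }]
(()){{{}}}P => (()){{{}}}S   [P → S]
(()){{{}}}S => (()){{{}}}{}   [S → { }]

P => PP => (P)P => (())P => (())PP => (())SP => (()){P}P => (()){S}P => (()){{P}}P => (()){{S}}P => (()){{{}}}P => (()){{{}}}S => (()){{{}}}{}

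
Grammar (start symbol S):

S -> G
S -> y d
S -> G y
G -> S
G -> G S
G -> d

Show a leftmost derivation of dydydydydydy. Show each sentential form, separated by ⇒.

S ⇒ Gy   [S -> G y]
Gy ⇒ GSy   [G -> G S]
GSy ⇒ GSSy   [G -> G S]
GSSy ⇒ GSSSy   [G -> G S]
GSSSy ⇒ GSSSSy   [G -> G S]
GSSSSy ⇒ GSSSSSy   [G -> G S]
GSSSSSy ⇒ dSSSSSy   [G -> d]
dSSSSSy ⇒ dydSSSSy   [S -> y d]
dydSSSSy ⇒ dydydSSSy   [S -> y d]
dydydSSSy ⇒ dydydydSSy   [S -> y d]
dydydydSSy ⇒ dydydydydSy   [S -> y d]
dydydydydSy ⇒ dydydydydydy   [S -> y d]

S⇒Gy⇒GSy⇒GSSy⇒GSSSy⇒GSSSSy⇒GSSSSSy⇒dSSSSSy⇒dydSSSSy⇒dydydSSSy⇒dydydydSSy⇒dydydydydSy⇒dydydydydydy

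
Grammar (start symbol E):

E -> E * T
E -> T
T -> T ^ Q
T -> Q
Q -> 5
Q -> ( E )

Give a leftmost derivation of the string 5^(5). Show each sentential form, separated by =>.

E => T => T^Q => Q^Q => 5^Q => 5^(E) => 5^(T) => 5^(Q) => 5^(5)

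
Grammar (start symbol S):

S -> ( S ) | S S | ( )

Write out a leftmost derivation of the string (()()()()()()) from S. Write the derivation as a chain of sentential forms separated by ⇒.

S ⇒ (S)   [S -> ( S )]
(S) ⇒ (SS)   [S -> S S]
(SS) ⇒ (SSS)   [S -> S S]
(SSS) ⇒ (()SS)   [S -> ( )]
(()SS) ⇒ (()SSS)   [S -> S S]
(()SSS) ⇒ (()SSSS)   [S -> S S]
(()SSSS) ⇒ (()SSSSS)   [S -> S S]
(()SSSSS) ⇒ (()()SSSS)   [S -> ( )]
(()()SSSS) ⇒ (()()()SSS)   [S -> ( )]
(()()()SSS) ⇒ (()()()()SS)   [S -> ( )]
(()()()()SS) ⇒ (()()()()()S)   [S -> ( )]
(()()()()()S) ⇒ (()()()()()())   [S -> ( )]

S ⇒ (S) ⇒ (SS) ⇒ (SSS) ⇒ (()SS) ⇒ (()SSS) ⇒ (()SSSS) ⇒ (()SSSSS) ⇒ (()()SSSS) ⇒ (()()()SSS) ⇒ (()()()()SS) ⇒ (()()()()()S) ⇒ (()()()()()())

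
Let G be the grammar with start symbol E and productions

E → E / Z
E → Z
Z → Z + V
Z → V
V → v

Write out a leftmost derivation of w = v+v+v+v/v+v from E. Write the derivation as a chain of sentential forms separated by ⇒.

E ⇒ E/Z   [E → E / Z]
E/Z ⇒ Z/Z   [E → Z]
Z/Z ⇒ Z+V/Z   [Z → Z + V]
Z+V/Z ⇒ Z+V+V/Z   [Z → Z + V]
Z+V+V/Z ⇒ Z+V+V+V/Z   [Z → Z + V]
Z+V+V+V/Z ⇒ V+V+V+V/Z   [Z → V]
V+V+V+V/Z ⇒ v+V+V+V/Z   [V → v]
v+V+V+V/Z ⇒ v+v+V+V/Z   [V → v]
v+v+V+V/Z ⇒ v+v+v+V/Z   [V → v]
v+v+v+V/Z ⇒ v+v+v+v/Z   [V → v]
v+v+v+v/Z ⇒ v+v+v+v/Z+V   [Z → Z + V]
v+v+v+v/Z+V ⇒ v+v+v+v/V+V   [Z → V]
v+v+v+v/V+V ⇒ v+v+v+v/v+V   [V → v]
v+v+v+v/v+V ⇒ v+v+v+v/v+v   [V → v]

E⇒E/Z⇒Z/Z⇒Z+V/Z⇒Z+V+V/Z⇒Z+V+V+V/Z⇒V+V+V+V/Z⇒v+V+V+V/Z⇒v+v+V+V/Z⇒v+v+v+V/Z⇒v+v+v+v/Z⇒v+v+v+v/Z+V⇒v+v+v+v/V+V⇒v+v+v+v/v+V⇒v+v+v+v/v+v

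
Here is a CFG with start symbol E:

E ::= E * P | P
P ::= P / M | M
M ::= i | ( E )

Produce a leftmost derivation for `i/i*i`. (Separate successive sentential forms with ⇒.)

E ⇒ E*P ⇒ P*P ⇒ P/M*P ⇒ M/M*P ⇒ i/M*P ⇒ i/i*P ⇒ i/i*M ⇒ i/i*i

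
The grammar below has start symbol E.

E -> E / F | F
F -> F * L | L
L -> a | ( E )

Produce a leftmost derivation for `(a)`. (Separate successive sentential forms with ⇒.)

E ⇒ F ⇒ L ⇒ (E) ⇒ (F) ⇒ (L) ⇒ (a)

E ⇒ F   [E -> F]
F ⇒ L   [F -> L]
L ⇒ (E)   [L -> ( E )]
(E) ⇒ (F)   [E -> F]
(F) ⇒ (L)   [F -> L]
(L) ⇒ (a)   [L -> a]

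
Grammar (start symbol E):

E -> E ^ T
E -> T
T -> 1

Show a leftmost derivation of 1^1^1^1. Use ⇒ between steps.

E⇒E^T⇒E^T^T⇒E^T^T^T⇒T^T^T^T⇒1^T^T^T⇒1^1^T^T⇒1^1^1^T⇒1^1^1^1

E ⇒ E^T   [E -> E ^ T]
E^T ⇒ E^T^T   [E -> E ^ T]
E^T^T ⇒ E^T^T^T   [E -> E ^ T]
E^T^T^T ⇒ T^T^T^T   [E -> T]
T^T^T^T ⇒ 1^T^T^T   [T -> 1]
1^T^T^T ⇒ 1^1^T^T   [T -> 1]
1^1^T^T ⇒ 1^1^1^T   [T -> 1]
1^1^1^T ⇒ 1^1^1^1   [T -> 1]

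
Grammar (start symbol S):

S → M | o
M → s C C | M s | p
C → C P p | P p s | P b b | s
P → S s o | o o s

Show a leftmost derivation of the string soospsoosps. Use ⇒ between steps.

S ⇒ M   [S → M]
M ⇒ sCC   [M → s C C]
sCC ⇒ sPpsC   [C → P p s]
sPpsC ⇒ soospsC   [P → o o s]
soospsC ⇒ soospsPps   [C → P p s]
soospsPps ⇒ soospsoosps   [P → o o s]

S⇒M⇒sCC⇒sPpsC⇒soospsC⇒soospsPps⇒soospsoosps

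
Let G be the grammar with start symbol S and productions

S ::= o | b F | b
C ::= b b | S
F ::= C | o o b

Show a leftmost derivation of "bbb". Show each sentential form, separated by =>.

S => bF   [S ::= b F]
bF => bC   [F ::= C]
bC => bS   [C ::= S]
bS => bbF   [S ::= b F]
bbF => bbC   [F ::= C]
bbC => bbS   [C ::= S]
bbS => bbb   [S ::= b]

S => bF => bC => bS => bbF => bbC => bbS => bbb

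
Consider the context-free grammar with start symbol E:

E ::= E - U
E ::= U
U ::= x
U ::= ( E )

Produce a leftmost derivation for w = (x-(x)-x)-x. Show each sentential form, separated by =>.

E=>E-U=>U-U=>(E)-U=>(E-U)-U=>(E-U-U)-U=>(U-U-U)-U=>(x-U-U)-U=>(x-(E)-U)-U=>(x-(U)-U)-U=>(x-(x)-U)-U=>(x-(x)-x)-U=>(x-(x)-x)-x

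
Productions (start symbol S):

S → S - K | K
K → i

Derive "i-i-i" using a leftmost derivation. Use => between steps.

S => S-K   [S → S - K]
S-K => S-K-K   [S → S - K]
S-K-K => K-K-K   [S → K]
K-K-K => i-K-K   [K → i]
i-K-K => i-i-K   [K → i]
i-i-K => i-i-i   [K → i]

S => S-K => S-K-K => K-K-K => i-K-K => i-i-K => i-i-i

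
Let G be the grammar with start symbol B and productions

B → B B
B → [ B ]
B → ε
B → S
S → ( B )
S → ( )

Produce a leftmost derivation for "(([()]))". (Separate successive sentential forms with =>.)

B => S   [B → S]
S => (B)   [S → ( B )]
(B) => (S)   [B → S]
(S) => ((B))   [S → ( B )]
((B)) => (([B]))   [B → [ B ]]
(([B])) => (([S]))   [B → S]
(([S])) => (([()]))   [S → ( )]

B=>S=>(B)=>(S)=>((B))=>(([B]))=>(([S]))=>(([()]))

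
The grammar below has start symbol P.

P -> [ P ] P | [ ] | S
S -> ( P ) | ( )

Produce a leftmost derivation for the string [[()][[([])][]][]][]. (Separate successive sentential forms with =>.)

P => [P]P => [[P]P]P => [[S]P]P => [[()]P]P => [[()][P]P]P => [[()][[P]P]P]P => [[()][[S]P]P]P => [[()][[(P)]P]P]P => [[()][[([])]P]P]P => [[()][[([])][]]P]P => [[()][[([])][]][]]P => [[()][[([])][]][]][]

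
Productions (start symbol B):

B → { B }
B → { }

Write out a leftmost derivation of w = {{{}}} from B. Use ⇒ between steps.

B⇒{B}⇒{{B}}⇒{{{}}}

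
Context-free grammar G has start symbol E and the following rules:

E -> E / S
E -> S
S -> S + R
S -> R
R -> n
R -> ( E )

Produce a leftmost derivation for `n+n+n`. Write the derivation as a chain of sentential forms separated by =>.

E=>S=>S+R=>S+R+R=>R+R+R=>n+R+R=>n+n+R=>n+n+n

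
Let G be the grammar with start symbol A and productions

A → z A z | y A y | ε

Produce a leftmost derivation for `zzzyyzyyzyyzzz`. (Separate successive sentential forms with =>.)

A=>zAz=>zzAzz=>zzzAzzz=>zzzyAyzzz=>zzzyyAyyzzz=>zzzyyzAzyyzzz=>zzzyyzyAyzyyzzz=>zzzyyzyyzyyzzz

A => zAz   [A → z A z]
zAz => zzAzz   [A → z A z]
zzAzz => zzzAzzz   [A → z A z]
zzzAzzz => zzzyAyzzz   [A → y A y]
zzzyAyzzz => zzzyyAyyzzz   [A → y A y]
zzzyyAyyzzz => zzzyyzAzyyzzz   [A → z A z]
zzzyyzAzyyzzz => zzzyyzyAyzyyzzz   [A → y A y]
zzzyyzyAyzyyzzz => zzzyyzyyzyyzzz   [A → ε]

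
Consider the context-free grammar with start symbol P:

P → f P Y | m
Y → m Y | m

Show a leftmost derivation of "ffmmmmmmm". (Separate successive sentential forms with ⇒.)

P ⇒ fPY   [P → f P Y]
fPY ⇒ ffPYY   [P → f P Y]
ffPYY ⇒ ffmYY   [P → m]
ffmYY ⇒ ffmmYY   [Y → m Y]
ffmmYY ⇒ ffmmmY   [Y → m]
ffmmmY ⇒ ffmmmmY   [Y → m Y]
ffmmmmY ⇒ ffmmmmmY   [Y → m Y]
ffmmmmmY ⇒ ffmmmmmmY   [Y → m Y]
ffmmmmmmY ⇒ ffmmmmmmm   [Y → m]

P ⇒ fPY ⇒ ffPYY ⇒ ffmYY ⇒ ffmmYY ⇒ ffmmmY ⇒ ffmmmmY ⇒ ffmmmmmY ⇒ ffmmmmmmY ⇒ ffmmmmmmm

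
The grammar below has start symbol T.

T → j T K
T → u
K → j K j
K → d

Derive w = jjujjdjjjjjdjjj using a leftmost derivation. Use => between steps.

T => jTK => jjTKK => jjuKK => jjujKjK => jjujjKjjK => jjujjdjjK => jjujjdjjjKj => jjujjdjjjjKjj => jjujjdjjjjjKjjj => jjujjdjjjjjdjjj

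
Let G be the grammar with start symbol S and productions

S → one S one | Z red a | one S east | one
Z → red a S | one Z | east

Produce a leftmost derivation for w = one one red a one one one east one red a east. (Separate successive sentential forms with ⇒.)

S ⇒ one S east   [S → one S east]
one S east ⇒ one Z red a east   [S → Z red a]
one Z red a east ⇒ one one Z red a east   [Z → one Z]
one one Z red a east ⇒ one one red a S red a east   [Z → red a S]
one one red a S red a east ⇒ one one red a one S one red a east   [S → one S one]
one one red a one S one red a east ⇒ one one red a one one S east one red a east   [S → one S east]
one one red a one one S east one red a east ⇒ one one red a one one one east one red a east   [S → one]

S ⇒ one S east ⇒ one Z red a east ⇒ one one Z red a east ⇒ one one red a S red a east ⇒ one one red a one S one red a east ⇒ one one red a one one S east one red a east ⇒ one one red a one one one east one red a east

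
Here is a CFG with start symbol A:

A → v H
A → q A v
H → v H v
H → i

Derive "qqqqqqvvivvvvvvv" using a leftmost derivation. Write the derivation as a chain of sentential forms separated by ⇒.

A ⇒ qAv   [A → q A v]
qAv ⇒ qqAvv   [A → q A v]
qqAvv ⇒ qqqAvvv   [A → q A v]
qqqAvvv ⇒ qqqqAvvvv   [A → q A v]
qqqqAvvvv ⇒ qqqqqAvvvvv   [A → q A v]
qqqqqAvvvvv ⇒ qqqqqqAvvvvvv   [A → q A v]
qqqqqqAvvvvvv ⇒ qqqqqqvHvvvvvv   [A → v H]
qqqqqqvHvvvvvv ⇒ qqqqqqvvHvvvvvvv   [H → v H v]
qqqqqqvvHvvvvvvv ⇒ qqqqqqvvivvvvvvv   [H → i]

A ⇒ qAv ⇒ qqAvv ⇒ qqqAvvv ⇒ qqqqAvvvv ⇒ qqqqqAvvvvv ⇒ qqqqqqAvvvvvv ⇒ qqqqqqvHvvvvvv ⇒ qqqqqqvvHvvvvvvv ⇒ qqqqqqvvivvvvvvv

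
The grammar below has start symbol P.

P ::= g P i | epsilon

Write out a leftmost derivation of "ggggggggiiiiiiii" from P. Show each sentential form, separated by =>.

P => gPi => ggPii => gggPiii => ggggPiiii => gggggPiiiii => ggggggPiiiiii => gggggggPiiiiiii => ggggggggPiiiiiiii => ggggggggiiiiiiii

P => gPi   [P ::= g P i]
gPi => ggPii   [P ::= g P i]
ggPii => gggPiii   [P ::= g P i]
gggPiii => ggggPiiii   [P ::= g P i]
ggggPiiii => gggggPiiiii   [P ::= g P i]
gggggPiiiii => ggggggPiiiiii   [P ::= g P i]
ggggggPiiiiii => gggggggPiiiiiii   [P ::= g P i]
gggggggPiiiiiii => ggggggggPiiiiiiii   [P ::= g P i]
ggggggggPiiiiiiii => ggggggggiiiiiiii   [P ::= epsilon]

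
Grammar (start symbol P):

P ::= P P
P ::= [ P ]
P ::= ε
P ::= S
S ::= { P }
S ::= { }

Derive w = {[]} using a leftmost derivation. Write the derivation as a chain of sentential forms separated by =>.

P => PP => SP => {P}P => {PP}P => {PPP}P => {[P]PP}P => {[]PP}P => {[]P}P => {[]}P => {[]}

P => PP   [P ::= P P]
PP => SP   [P ::= S]
SP => {P}P   [S ::= { P }]
{P}P => {PP}P   [P ::= P P]
{PP}P => {PPP}P   [P ::= P P]
{PPP}P => {[P]PP}P   [P ::= [ P ]]
{[P]PP}P => {[]PP}P   [P ::= ε]
{[]PP}P => {[]P}P   [P ::= ε]
{[]P}P => {[]}P   [P ::= ε]
{[]}P => {[]}   [P ::= ε]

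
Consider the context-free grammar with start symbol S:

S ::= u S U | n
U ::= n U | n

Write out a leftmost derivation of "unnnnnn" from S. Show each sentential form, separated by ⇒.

S ⇒ uSU   [S ::= u S U]
uSU ⇒ unU   [S ::= n]
unU ⇒ unnU   [U ::= n U]
unnU ⇒ unnnU   [U ::= n U]
unnnU ⇒ unnnnU   [U ::= n U]
unnnnU ⇒ unnnnnU   [U ::= n U]
unnnnnU ⇒ unnnnnn   [U ::= n]

S⇒uSU⇒unU⇒unnU⇒unnnU⇒unnnnU⇒unnnnnU⇒unnnnnn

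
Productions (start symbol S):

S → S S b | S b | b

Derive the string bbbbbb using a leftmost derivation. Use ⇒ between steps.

S ⇒ SSb ⇒ SbSb ⇒ SbbSb ⇒ SbbbSb ⇒ bbbbSb ⇒ bbbbbb

S ⇒ SSb   [S → S S b]
SSb ⇒ SbSb   [S → S b]
SbSb ⇒ SbbSb   [S → S b]
SbbSb ⇒ SbbbSb   [S → S b]
SbbbSb ⇒ bbbbSb   [S → b]
bbbbSb ⇒ bbbbbb   [S → b]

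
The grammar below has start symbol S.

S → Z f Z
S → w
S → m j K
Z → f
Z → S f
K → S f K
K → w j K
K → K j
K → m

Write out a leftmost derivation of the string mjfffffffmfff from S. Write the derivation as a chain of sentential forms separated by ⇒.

S ⇒ ZfZ   [S → Z f Z]
ZfZ ⇒ SffZ   [Z → S f]
SffZ ⇒ mjKffZ   [S → m j K]
mjKffZ ⇒ mjSfKffZ   [K → S f K]
mjSfKffZ ⇒ mjZfZfKffZ   [S → Z f Z]
mjZfZfKffZ ⇒ mjSffZfKffZ   [Z → S f]
mjSffZfKffZ ⇒ mjZfZffZfKffZ   [S → Z f Z]
mjZfZffZfKffZ ⇒ mjffZffZfKffZ   [Z → f]
mjffZffZfKffZ ⇒ mjfffffZfKffZ   [Z → f]
mjfffffZfKffZ ⇒ mjfffffffKffZ   [Z → f]
mjfffffffKffZ ⇒ mjfffffffmffZ   [K → m]
mjfffffffmffZ ⇒ mjfffffffmfff   [Z → f]

S ⇒ ZfZ ⇒ SffZ ⇒ mjKffZ ⇒ mjSfKffZ ⇒ mjZfZfKffZ ⇒ mjSffZfKffZ ⇒ mjZfZffZfKffZ ⇒ mjffZffZfKffZ ⇒ mjfffffZfKffZ ⇒ mjfffffffKffZ ⇒ mjfffffffmffZ ⇒ mjfffffffmfff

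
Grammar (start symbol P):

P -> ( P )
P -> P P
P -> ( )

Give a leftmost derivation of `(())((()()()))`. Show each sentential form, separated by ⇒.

P ⇒ PP   [P -> P P]
PP ⇒ (P)P   [P -> ( P )]
(P)P ⇒ (())P   [P -> ( )]
(())P ⇒ (())(P)   [P -> ( P )]
(())(P) ⇒ (())((P))   [P -> ( P )]
(())((P)) ⇒ (())((PP))   [P -> P P]
(())((PP)) ⇒ (())((()P))   [P -> ( )]
(())((()P)) ⇒ (())((()PP))   [P -> P P]
(())((()PP)) ⇒ (())((()()P))   [P -> ( )]
(())((()()P)) ⇒ (())((()()()))   [P -> ( )]

P ⇒ PP ⇒ (P)P ⇒ (())P ⇒ (())(P) ⇒ (())((P)) ⇒ (())((PP)) ⇒ (())((()P)) ⇒ (())((()PP)) ⇒ (())((()()P)) ⇒ (())((()()()))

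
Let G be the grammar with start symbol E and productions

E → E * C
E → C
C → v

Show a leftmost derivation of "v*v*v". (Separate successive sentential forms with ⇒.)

E⇒E*C⇒E*C*C⇒C*C*C⇒v*C*C⇒v*v*C⇒v*v*v

E ⇒ E*C   [E → E * C]
E*C ⇒ E*C*C   [E → E * C]
E*C*C ⇒ C*C*C   [E → C]
C*C*C ⇒ v*C*C   [C → v]
v*C*C ⇒ v*v*C   [C → v]
v*v*C ⇒ v*v*v   [C → v]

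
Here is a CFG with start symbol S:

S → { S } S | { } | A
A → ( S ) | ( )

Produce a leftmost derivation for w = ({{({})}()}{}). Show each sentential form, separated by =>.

S=>A=>(S)=>({S}S)=>({{S}S}S)=>({{A}S}S)=>({{(S)}S}S)=>({{({})}S}S)=>({{({})}A}S)=>({{({})}()}S)=>({{({})}()}{})

S => A   [S → A]
A => (S)   [A → ( S )]
(S) => ({S}S)   [S → { S } S]
({S}S) => ({{S}S}S)   [S → { S } S]
({{S}S}S) => ({{A}S}S)   [S → A]
({{A}S}S) => ({{(S)}S}S)   [A → ( S )]
({{(S)}S}S) => ({{({})}S}S)   [S → { }]
({{({})}S}S) => ({{({})}A}S)   [S → A]
({{({})}A}S) => ({{({})}()}S)   [A → ( )]
({{({})}()}S) => ({{({})}()}{})   [S → { }]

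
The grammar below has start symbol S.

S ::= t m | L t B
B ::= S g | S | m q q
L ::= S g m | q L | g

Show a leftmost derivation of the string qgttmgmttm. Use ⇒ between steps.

S ⇒ LtB   [S ::= L t B]
LtB ⇒ qLtB   [L ::= q L]
qLtB ⇒ qSgmtB   [L ::= S g m]
qSgmtB ⇒ qLtBgmtB   [S ::= L t B]
qLtBgmtB ⇒ qgtBgmtB   [L ::= g]
qgtBgmtB ⇒ qgtSgmtB   [B ::= S]
qgtSgmtB ⇒ qgttmgmtB   [S ::= t m]
qgttmgmtB ⇒ qgttmgmtS   [B ::= S]
qgttmgmtS ⇒ qgttmgmttm   [S ::= t m]

S ⇒ LtB ⇒ qLtB ⇒ qSgmtB ⇒ qLtBgmtB ⇒ qgtBgmtB ⇒ qgtSgmtB ⇒ qgttmgmtB ⇒ qgttmgmtS ⇒ qgttmgmttm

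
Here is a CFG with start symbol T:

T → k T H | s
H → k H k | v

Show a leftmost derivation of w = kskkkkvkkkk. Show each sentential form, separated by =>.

T => kTH   [T → k T H]
kTH => ksH   [T → s]
ksH => kskHk   [H → k H k]
kskHk => kskkHkk   [H → k H k]
kskkHkk => kskkkHkkk   [H → k H k]
kskkkHkkk => kskkkkHkkkk   [H → k H k]
kskkkkHkkkk => kskkkkvkkkk   [H → v]

T => kTH => ksH => kskHk => kskkHkk => kskkkHkkk => kskkkkHkkkk => kskkkkvkkkk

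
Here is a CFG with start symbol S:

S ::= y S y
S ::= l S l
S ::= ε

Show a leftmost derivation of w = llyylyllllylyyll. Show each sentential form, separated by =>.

S=>lSl=>llSll=>llySyll=>llyySyyll=>llyylSlyyll=>llyylySylyyll=>llyylylSlylyyll=>llyylyllSllylyyll=>llyylyllllylyyll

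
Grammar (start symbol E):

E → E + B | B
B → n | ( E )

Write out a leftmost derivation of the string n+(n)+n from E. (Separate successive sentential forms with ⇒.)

E ⇒ E+B ⇒ E+B+B ⇒ B+B+B ⇒ n+B+B ⇒ n+(E)+B ⇒ n+(B)+B ⇒ n+(n)+B ⇒ n+(n)+n

E ⇒ E+B   [E → E + B]
E+B ⇒ E+B+B   [E → E + B]
E+B+B ⇒ B+B+B   [E → B]
B+B+B ⇒ n+B+B   [B → n]
n+B+B ⇒ n+(E)+B   [B → ( E )]
n+(E)+B ⇒ n+(B)+B   [E → B]
n+(B)+B ⇒ n+(n)+B   [B → n]
n+(n)+B ⇒ n+(n)+n   [B → n]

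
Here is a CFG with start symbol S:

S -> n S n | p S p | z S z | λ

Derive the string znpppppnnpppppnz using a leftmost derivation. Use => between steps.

S => zSz => znSnz => znpSpnz => znppSppnz => znpppSpppnz => znppppSppppnz => znpppppSpppppnz => znpppppnSnpppppnz => znpppppnnpppppnz

S => zSz   [S -> z S z]
zSz => znSnz   [S -> n S n]
znSnz => znpSpnz   [S -> p S p]
znpSpnz => znppSppnz   [S -> p S p]
znppSppnz => znpppSpppnz   [S -> p S p]
znpppSpppnz => znppppSppppnz   [S -> p S p]
znppppSppppnz => znpppppSpppppnz   [S -> p S p]
znpppppSpppppnz => znpppppnSnpppppnz   [S -> n S n]
znpppppnSnpppppnz => znpppppnnpppppnz   [S -> λ]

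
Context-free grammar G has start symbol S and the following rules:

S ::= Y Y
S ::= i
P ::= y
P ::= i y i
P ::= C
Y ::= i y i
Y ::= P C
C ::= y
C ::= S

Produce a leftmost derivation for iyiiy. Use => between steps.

S=>YY=>iyiY=>iyiPC=>iyiCC=>iyiSC=>iyiiC=>iyiiy

S => YY   [S ::= Y Y]
YY => iyiY   [Y ::= i y i]
iyiY => iyiPC   [Y ::= P C]
iyiPC => iyiCC   [P ::= C]
iyiCC => iyiSC   [C ::= S]
iyiSC => iyiiC   [S ::= i]
iyiiC => iyiiy   [C ::= y]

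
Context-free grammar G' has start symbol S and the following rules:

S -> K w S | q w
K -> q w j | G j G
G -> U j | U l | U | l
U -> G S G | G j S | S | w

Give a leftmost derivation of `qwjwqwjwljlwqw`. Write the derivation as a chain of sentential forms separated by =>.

S => KwS => qwjwS => qwjwKwS => qwjwqwjwS => qwjwqwjwKwS => qwjwqwjwGjGwS => qwjwqwjwljGwS => qwjwqwjwljlwS => qwjwqwjwljlwqw

S => KwS   [S -> K w S]
KwS => qwjwS   [K -> q w j]
qwjwS => qwjwKwS   [S -> K w S]
qwjwKwS => qwjwqwjwS   [K -> q w j]
qwjwqwjwS => qwjwqwjwKwS   [S -> K w S]
qwjwqwjwKwS => qwjwqwjwGjGwS   [K -> G j G]
qwjwqwjwGjGwS => qwjwqwjwljGwS   [G -> l]
qwjwqwjwljGwS => qwjwqwjwljlwS   [G -> l]
qwjwqwjwljlwS => qwjwqwjwljlwqw   [S -> q w]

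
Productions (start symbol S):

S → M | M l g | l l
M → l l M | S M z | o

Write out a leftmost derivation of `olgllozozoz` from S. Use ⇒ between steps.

S ⇒ M ⇒ SMz ⇒ MMz ⇒ SMzMz ⇒ MMzMz ⇒ SMzMzMz ⇒ MlgMzMzMz ⇒ olgMzMzMz ⇒ olgllMzMzMz ⇒ olgllozMzMz ⇒ olgllozozMz ⇒ olgllozozoz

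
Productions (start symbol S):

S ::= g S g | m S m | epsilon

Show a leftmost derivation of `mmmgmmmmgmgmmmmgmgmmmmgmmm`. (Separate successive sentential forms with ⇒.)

S ⇒ mSm   [S ::= m S m]
mSm ⇒ mmSmm   [S ::= m S m]
mmSmm ⇒ mmmSmmm   [S ::= m S m]
mmmSmmm ⇒ mmmgSgmmm   [S ::= g S g]
mmmgSgmmm ⇒ mmmgmSmgmmm   [S ::= m S m]
mmmgmSmgmmm ⇒ mmmgmmSmmgmmm   [S ::= m S m]
mmmgmmSmmgmmm ⇒ mmmgmmmSmmmgmmm   [S ::= m S m]
mmmgmmmSmmmgmmm ⇒ mmmgmmmmSmmmmgmmm   [S ::= m S m]
mmmgmmmmSmmmmgmmm ⇒ mmmgmmmmgSgmmmmgmmm   [S ::= g S g]
mmmgmmmmgSgmmmmgmmm ⇒ mmmgmmmmgmSmgmmmmgmmm   [S ::= m S m]
mmmgmmmmgmSmgmmmmgmmm ⇒ mmmgmmmmgmgSgmgmmmmgmmm   [S ::= g S g]
mmmgmmmmgmgSgmgmmmmgmmm ⇒ mmmgmmmmgmgmSmgmgmmmmgmmm   [S ::= m S m]
mmmgmmmmgmgmSmgmgmmmmgmmm ⇒ mmmgmmmmgmgmmSmmgmgmmmmgmmm   [S ::= m S m]
mmmgmmmmgmgmmSmmgmgmmmmgmmm ⇒ mmmgmmmmgmgmmmmgmgmmmmgmmm   [S ::= epsilon]

S ⇒ mSm ⇒ mmSmm ⇒ mmmSmmm ⇒ mmmgSgmmm ⇒ mmmgmSmgmmm ⇒ mmmgmmSmmgmmm ⇒ mmmgmmmSmmmgmmm ⇒ mmmgmmmmSmmmmgmmm ⇒ mmmgmmmmgSgmmmmgmmm ⇒ mmmgmmmmgmSmgmmmmgmmm ⇒ mmmgmmmmgmgSgmgmmmmgmmm ⇒ mmmgmmmmgmgmSmgmgmmmmgmmm ⇒ mmmgmmmmgmgmmSmmgmgmmmmgmmm ⇒ mmmgmmmmgmgmmmmgmgmmmmgmmm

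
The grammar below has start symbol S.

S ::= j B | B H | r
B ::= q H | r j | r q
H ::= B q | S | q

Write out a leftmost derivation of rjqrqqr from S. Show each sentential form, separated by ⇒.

S⇒BH⇒rjH⇒rjS⇒rjBH⇒rjqHH⇒rjqBqH⇒rjqrqqH⇒rjqrqqS⇒rjqrqqr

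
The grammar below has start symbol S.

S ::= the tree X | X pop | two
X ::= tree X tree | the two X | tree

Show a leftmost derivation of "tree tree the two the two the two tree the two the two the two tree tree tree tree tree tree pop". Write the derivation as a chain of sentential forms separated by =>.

S => X pop => tree X tree pop => tree tree X tree tree pop => tree tree the two X tree tree pop => tree tree the two the two X tree tree pop => tree tree the two the two the two X tree tree pop => tree tree the two the two the two tree X tree tree tree pop => tree tree the two the two the two tree the two X tree tree tree pop => tree tree the two the two the two tree the two the two X tree tree tree pop => tree tree the two the two the two tree the two the two the two X tree tree tree pop => tree tree the two the two the two tree the two the two the two tree X tree tree tree tree pop => tree tree the two the two the two tree the two the two the two tree tree tree tree tree tree pop

S => X pop   [S ::= X pop]
X pop => tree X tree pop   [X ::= tree X tree]
tree X tree pop => tree tree X tree tree pop   [X ::= tree X tree]
tree tree X tree tree pop => tree tree the two X tree tree pop   [X ::= the two X]
tree tree the two X tree tree pop => tree tree the two the two X tree tree pop   [X ::= the two X]
tree tree the two the two X tree tree pop => tree tree the two the two the two X tree tree pop   [X ::= the two X]
tree tree the two the two the two X tree tree pop => tree tree the two the two the two tree X tree tree tree pop   [X ::= tree X tree]
tree tree the two the two the two tree X tree tree tree pop => tree tree the two the two the two tree the two X tree tree tree pop   [X ::= the two X]
tree tree the two the two the two tree the two X tree tree tree pop => tree tree the two the two the two tree the two the two X tree tree tree pop   [X ::= the two X]
tree tree the two the two the two tree the two the two X tree tree tree pop => tree tree the two the two the two tree the two the two the two X tree tree tree pop   [X ::= the two X]
tree tree the two the two the two tree the two the two the two X tree tree tree pop => tree tree the two the two the two tree the two the two the two tree X tree tree tree tree pop   [X ::= tree X tree]
tree tree the two the two the two tree the two the two the two tree X tree tree tree tree pop => tree tree the two the two the two tree the two the two the two tree tree tree tree tree tree pop   [X ::= tree]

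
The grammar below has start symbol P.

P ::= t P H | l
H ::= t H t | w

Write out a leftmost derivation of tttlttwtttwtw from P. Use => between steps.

P => tPH   [P ::= t P H]
tPH => ttPHH   [P ::= t P H]
ttPHH => tttPHHH   [P ::= t P H]
tttPHHH => tttlHHH   [P ::= l]
tttlHHH => tttltHtHH   [H ::= t H t]
tttltHtHH => tttlttHttHH   [H ::= t H t]
tttlttHttHH => tttlttwttHH   [H ::= w]
tttlttwttHH => tttlttwtttHtH   [H ::= t H t]
tttlttwtttHtH => tttlttwtttwtH   [H ::= w]
tttlttwtttwtH => tttlttwtttwtw   [H ::= w]

P => tPH => ttPHH => tttPHHH => tttlHHH => tttltHtHH => tttlttHttHH => tttlttwttHH => tttlttwtttHtH => tttlttwtttwtH => tttlttwtttwtw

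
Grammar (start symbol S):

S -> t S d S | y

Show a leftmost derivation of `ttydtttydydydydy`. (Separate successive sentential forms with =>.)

S => tSdS => ttSdSdS => ttydSdS => ttydtSdSdS => ttydttSdSdSdS => ttydtttSdSdSdSdS => ttydtttydSdSdSdS => ttydtttydydSdSdS => ttydtttydydydSdS => ttydtttydydydydS => ttydtttydydydydy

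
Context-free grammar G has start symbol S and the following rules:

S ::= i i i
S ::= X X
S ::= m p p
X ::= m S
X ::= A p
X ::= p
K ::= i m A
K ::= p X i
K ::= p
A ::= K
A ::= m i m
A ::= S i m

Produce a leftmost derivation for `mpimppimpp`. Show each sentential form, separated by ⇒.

S ⇒ XX ⇒ mSX ⇒ mXXX ⇒ mpXX ⇒ mpApX ⇒ mpKpX ⇒ mpimApX ⇒ mpimSimpX ⇒ mpimXXimpX ⇒ mpimpXimpX ⇒ mpimppimpX ⇒ mpimppimpp

S ⇒ XX   [S ::= X X]
XX ⇒ mSX   [X ::= m S]
mSX ⇒ mXXX   [S ::= X X]
mXXX ⇒ mpXX   [X ::= p]
mpXX ⇒ mpApX   [X ::= A p]
mpApX ⇒ mpKpX   [A ::= K]
mpKpX ⇒ mpimApX   [K ::= i m A]
mpimApX ⇒ mpimSimpX   [A ::= S i m]
mpimSimpX ⇒ mpimXXimpX   [S ::= X X]
mpimXXimpX ⇒ mpimpXimpX   [X ::= p]
mpimpXimpX ⇒ mpimppimpX   [X ::= p]
mpimppimpX ⇒ mpimppimpp   [X ::= p]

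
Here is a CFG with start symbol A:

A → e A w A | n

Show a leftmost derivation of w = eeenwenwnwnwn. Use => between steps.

A=>eAwA=>eeAwAwA=>eeeAwAwAwA=>eeenwAwAwA=>eeenweAwAwAwA=>eeenwenwAwAwA=>eeenwenwnwAwA=>eeenwenwnwnwA=>eeenwenwnwnwn

A => eAwA   [A → e A w A]
eAwA => eeAwAwA   [A → e A w A]
eeAwAwA => eeeAwAwAwA   [A → e A w A]
eeeAwAwAwA => eeenwAwAwA   [A → n]
eeenwAwAwA => eeenweAwAwAwA   [A → e A w A]
eeenweAwAwAwA => eeenwenwAwAwA   [A → n]
eeenwenwAwAwA => eeenwenwnwAwA   [A → n]
eeenwenwnwAwA => eeenwenwnwnwA   [A → n]
eeenwenwnwnwA => eeenwenwnwnwn   [A → n]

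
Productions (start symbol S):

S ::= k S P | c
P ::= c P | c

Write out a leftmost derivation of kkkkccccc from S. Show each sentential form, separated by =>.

S => kSP   [S ::= k S P]
kSP => kkSPP   [S ::= k S P]
kkSPP => kkkSPPP   [S ::= k S P]
kkkSPPP => kkkkSPPPP   [S ::= k S P]
kkkkSPPPP => kkkkcPPPP   [S ::= c]
kkkkcPPPP => kkkkccPPP   [P ::= c]
kkkkccPPP => kkkkcccPP   [P ::= c]
kkkkcccPP => kkkkccccP   [P ::= c]
kkkkccccP => kkkkccccc   [P ::= c]

S => kSP => kkSPP => kkkSPPP => kkkkSPPPP => kkkkcPPPP => kkkkccPPP => kkkkcccPP => kkkkccccP => kkkkccccc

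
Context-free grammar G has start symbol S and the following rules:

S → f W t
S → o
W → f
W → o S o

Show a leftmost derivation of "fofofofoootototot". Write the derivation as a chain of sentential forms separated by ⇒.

S⇒fWt⇒foSot⇒fofWtot⇒fofoSotot⇒fofofWtotot⇒fofofoSototot⇒fofofofWtototot⇒fofofofoSotototot⇒fofofofoootototot

S ⇒ fWt   [S → f W t]
fWt ⇒ foSot   [W → o S o]
foSot ⇒ fofWtot   [S → f W t]
fofWtot ⇒ fofoSotot   [W → o S o]
fofoSotot ⇒ fofofWtotot   [S → f W t]
fofofWtotot ⇒ fofofoSototot   [W → o S o]
fofofoSototot ⇒ fofofofWtototot   [S → f W t]
fofofofWtototot ⇒ fofofofoSotototot   [W → o S o]
fofofofoSotototot ⇒ fofofofoootototot   [S → o]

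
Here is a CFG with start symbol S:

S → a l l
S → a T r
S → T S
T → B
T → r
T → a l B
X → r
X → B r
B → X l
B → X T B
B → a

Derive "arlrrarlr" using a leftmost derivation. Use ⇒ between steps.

S ⇒ aTr   [S → a T r]
aTr ⇒ aBr   [T → B]
aBr ⇒ aXTBr   [B → X T B]
aXTBr ⇒ aBrTBr   [X → B r]
aBrTBr ⇒ aXlrTBr   [B → X l]
aXlrTBr ⇒ arlrTBr   [X → r]
arlrTBr ⇒ arlrrBr   [T → r]
arlrrBr ⇒ arlrrXlr   [B → X l]
arlrrXlr ⇒ arlrrBrlr   [X → B r]
arlrrBrlr ⇒ arlrrarlr   [B → a]

S ⇒ aTr ⇒ aBr ⇒ aXTBr ⇒ aBrTBr ⇒ aXlrTBr ⇒ arlrTBr ⇒ arlrrBr ⇒ arlrrXlr ⇒ arlrrBrlr ⇒ arlrrarlr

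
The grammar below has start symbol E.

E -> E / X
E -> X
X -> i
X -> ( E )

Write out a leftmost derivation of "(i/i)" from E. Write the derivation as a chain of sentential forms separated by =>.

E => X => (E) => (E/X) => (X/X) => (i/X) => (i/i)

E => X   [E -> X]
X => (E)   [X -> ( E )]
(E) => (E/X)   [E -> E / X]
(E/X) => (X/X)   [E -> X]
(X/X) => (i/X)   [X -> i]
(i/X) => (i/i)   [X -> i]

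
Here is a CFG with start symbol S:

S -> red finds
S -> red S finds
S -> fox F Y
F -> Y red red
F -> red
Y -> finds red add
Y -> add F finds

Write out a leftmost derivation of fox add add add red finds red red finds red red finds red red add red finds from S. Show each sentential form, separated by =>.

S => fox F Y   [S -> fox F Y]
fox F Y => fox Y red red Y   [F -> Y red red]
fox Y red red Y => fox add F finds red red Y   [Y -> add F finds]
fox add F finds red red Y => fox add Y red red finds red red Y   [F -> Y red red]
fox add Y red red finds red red Y => fox add add F finds red red finds red red Y   [Y -> add F finds]
fox add add F finds red red finds red red Y => fox add add Y red red finds red red finds red red Y   [F -> Y red red]
fox add add Y red red finds red red finds red red Y => fox add add add F finds red red finds red red finds red red Y   [Y -> add F finds]
fox add add add F finds red red finds red red finds red red Y => fox add add add red finds red red finds red red finds red red Y   [F -> red]
fox add add add red finds red red finds red red finds red red Y => fox add add add red finds red red finds red red finds red red add F finds   [Y -> add F finds]
fox add add add red finds red red finds red red finds red red add F finds => fox add add add red finds red red finds red red finds red red add red finds   [F -> red]

S => fox F Y => fox Y red red Y => fox add F finds red red Y => fox add Y red red finds red red Y => fox add add F finds red red finds red red Y => fox add add Y red red finds red red finds red red Y => fox add add add F finds red red finds red red finds red red Y => fox add add add red finds red red finds red red finds red red Y => fox add add add red finds red red finds red red finds red red add F finds => fox add add add red finds red red finds red red finds red red add red finds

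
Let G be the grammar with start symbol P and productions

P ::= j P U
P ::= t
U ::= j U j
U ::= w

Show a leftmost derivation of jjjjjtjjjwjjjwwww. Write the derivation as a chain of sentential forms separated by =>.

P => jPU => jjPUU => jjjPUUU => jjjjPUUUU => jjjjjPUUUUU => jjjjjtUUUUU => jjjjjtjUjUUUU => jjjjjtjjUjjUUUU => jjjjjtjjjUjjjUUUU => jjjjjtjjjwjjjUUUU => jjjjjtjjjwjjjwUUU => jjjjjtjjjwjjjwwUU => jjjjjtjjjwjjjwwwU => jjjjjtjjjwjjjwwww

P => jPU   [P ::= j P U]
jPU => jjPUU   [P ::= j P U]
jjPUU => jjjPUUU   [P ::= j P U]
jjjPUUU => jjjjPUUUU   [P ::= j P U]
jjjjPUUUU => jjjjjPUUUUU   [P ::= j P U]
jjjjjPUUUUU => jjjjjtUUUUU   [P ::= t]
jjjjjtUUUUU => jjjjjtjUjUUUU   [U ::= j U j]
jjjjjtjUjUUUU => jjjjjtjjUjjUUUU   [U ::= j U j]
jjjjjtjjUjjUUUU => jjjjjtjjjUjjjUUUU   [U ::= j U j]
jjjjjtjjjUjjjUUUU => jjjjjtjjjwjjjUUUU   [U ::= w]
jjjjjtjjjwjjjUUUU => jjjjjtjjjwjjjwUUU   [U ::= w]
jjjjjtjjjwjjjwUUU => jjjjjtjjjwjjjwwUU   [U ::= w]
jjjjjtjjjwjjjwwUU => jjjjjtjjjwjjjwwwU   [U ::= w]
jjjjjtjjjwjjjwwwU => jjjjjtjjjwjjjwwww   [U ::= w]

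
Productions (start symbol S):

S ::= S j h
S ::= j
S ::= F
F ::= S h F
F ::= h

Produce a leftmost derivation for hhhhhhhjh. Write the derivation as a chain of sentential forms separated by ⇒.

S ⇒ Sjh   [S ::= S j h]
Sjh ⇒ Fjh   [S ::= F]
Fjh ⇒ ShFjh   [F ::= S h F]
ShFjh ⇒ FhFjh   [S ::= F]
FhFjh ⇒ ShFhFjh   [F ::= S h F]
ShFhFjh ⇒ FhFhFjh   [S ::= F]
FhFhFjh ⇒ hhFhFjh   [F ::= h]
hhFhFjh ⇒ hhShFhFjh   [F ::= S h F]
hhShFhFjh ⇒ hhFhFhFjh   [S ::= F]
hhFhFhFjh ⇒ hhhhFhFjh   [F ::= h]
hhhhFhFjh ⇒ hhhhhhFjh   [F ::= h]
hhhhhhFjh ⇒ hhhhhhhjh   [F ::= h]

S ⇒ Sjh ⇒ Fjh ⇒ ShFjh ⇒ FhFjh ⇒ ShFhFjh ⇒ FhFhFjh ⇒ hhFhFjh ⇒ hhShFhFjh ⇒ hhFhFhFjh ⇒ hhhhFhFjh ⇒ hhhhhhFjh ⇒ hhhhhhhjh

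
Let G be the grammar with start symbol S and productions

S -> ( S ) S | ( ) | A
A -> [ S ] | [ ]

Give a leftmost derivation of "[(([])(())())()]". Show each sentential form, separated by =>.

S => A => [S] => [(S)S] => [((S)S)S] => [((A)S)S] => [(([])S)S] => [(([])(S)S)S] => [(([])(())S)S] => [(([])(())())S] => [(([])(())())()]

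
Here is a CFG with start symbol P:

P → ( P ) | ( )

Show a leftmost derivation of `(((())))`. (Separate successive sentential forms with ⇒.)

P ⇒ (P)   [P → ( P )]
(P) ⇒ ((P))   [P → ( P )]
((P)) ⇒ (((P)))   [P → ( P )]
(((P))) ⇒ (((())))   [P → ( )]

P⇒(P)⇒((P))⇒(((P)))⇒(((())))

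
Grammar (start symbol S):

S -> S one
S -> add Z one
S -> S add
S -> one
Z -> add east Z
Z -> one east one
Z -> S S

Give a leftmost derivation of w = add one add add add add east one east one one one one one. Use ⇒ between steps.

S ⇒ add Z one ⇒ add S S one ⇒ add S add S one ⇒ add one add S one ⇒ add one add add Z one one ⇒ add one add add S S one one ⇒ add one add add add Z one S one one ⇒ add one add add add add east Z one S one one ⇒ add one add add add add east one east one one S one one ⇒ add one add add add add east one east one one one one one

S ⇒ add Z one   [S -> add Z one]
add Z one ⇒ add S S one   [Z -> S S]
add S S one ⇒ add S add S one   [S -> S add]
add S add S one ⇒ add one add S one   [S -> one]
add one add S one ⇒ add one add add Z one one   [S -> add Z one]
add one add add Z one one ⇒ add one add add S S one one   [Z -> S S]
add one add add S S one one ⇒ add one add add add Z one S one one   [S -> add Z one]
add one add add add Z one S one one ⇒ add one add add add add east Z one S one one   [Z -> add east Z]
add one add add add add east Z one S one one ⇒ add one add add add add east one east one one S one one   [Z -> one east one]
add one add add add add east one east one one S one one ⇒ add one add add add add east one east one one one one one   [S -> one]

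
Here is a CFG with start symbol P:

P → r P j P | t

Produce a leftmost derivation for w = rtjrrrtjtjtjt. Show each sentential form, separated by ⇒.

P ⇒ rPjP ⇒ rtjP ⇒ rtjrPjP ⇒ rtjrrPjPjP ⇒ rtjrrrPjPjPjP ⇒ rtjrrrtjPjPjP ⇒ rtjrrrtjtjPjP ⇒ rtjrrrtjtjtjP ⇒ rtjrrrtjtjtjt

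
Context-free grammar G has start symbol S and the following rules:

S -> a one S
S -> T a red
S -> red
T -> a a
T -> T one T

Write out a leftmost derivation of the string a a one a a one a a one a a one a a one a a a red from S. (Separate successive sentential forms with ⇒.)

S ⇒ T a red   [S -> T a red]
T a red ⇒ T one T a red   [T -> T one T]
T one T a red ⇒ T one T one T a red   [T -> T one T]
T one T one T a red ⇒ T one T one T one T a red   [T -> T one T]
T one T one T one T a red ⇒ T one T one T one T one T a red   [T -> T one T]
T one T one T one T one T a red ⇒ T one T one T one T one T one T a red   [T -> T one T]
T one T one T one T one T one T a red ⇒ a a one T one T one T one T one T a red   [T -> a a]
a a one T one T one T one T one T a red ⇒ a a one a a one T one T one T one T a red   [T -> a a]
a a one a a one T one T one T one T a red ⇒ a a one a a one a a one T one T one T a red   [T -> a a]
a a one a a one a a one T one T one T a red ⇒ a a one a a one a a one a a one T one T a red   [T -> a a]
a a one a a one a a one a a one T one T a red ⇒ a a one a a one a a one a a one a a one T a red   [T -> a a]
a a one a a one a a one a a one a a one T a red ⇒ a a one a a one a a one a a one a a one a a a red   [T -> a a]

S ⇒ T a red ⇒ T one T a red ⇒ T one T one T a red ⇒ T one T one T one T a red ⇒ T one T one T one T one T a red ⇒ T one T one T one T one T one T a red ⇒ a a one T one T one T one T one T a red ⇒ a a one a a one T one T one T one T a red ⇒ a a one a a one a a one T one T one T a red ⇒ a a one a a one a a one a a one T one T a red ⇒ a a one a a one a a one a a one a a one T a red ⇒ a a one a a one a a one a a one a a one a a a red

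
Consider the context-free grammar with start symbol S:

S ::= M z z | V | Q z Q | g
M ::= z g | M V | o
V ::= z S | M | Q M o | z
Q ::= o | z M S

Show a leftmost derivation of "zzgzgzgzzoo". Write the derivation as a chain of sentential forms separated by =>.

S=>V=>QMo=>zMSMo=>zMVSMo=>zzgVSMo=>zzgzSSMo=>zzgzgSMo=>zzgzgMzzMo=>zzgzgzgzzMo=>zzgzgzgzzoo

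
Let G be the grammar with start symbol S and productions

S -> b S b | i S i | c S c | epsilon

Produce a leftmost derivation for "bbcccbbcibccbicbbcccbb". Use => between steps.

S => bSb   [S -> b S b]
bSb => bbSbb   [S -> b S b]
bbSbb => bbcScbb   [S -> c S c]
bbcScbb => bbccSccbb   [S -> c S c]
bbccSccbb => bbcccScccbb   [S -> c S c]
bbcccScccbb => bbcccbSbcccbb   [S -> b S b]
bbcccbSbcccbb => bbcccbbSbbcccbb   [S -> b S b]
bbcccbbSbbcccbb => bbcccbbcScbbcccbb   [S -> c S c]
bbcccbbcScbbcccbb => bbcccbbciSicbbcccbb   [S -> i S i]
bbcccbbciSicbbcccbb => bbcccbbcibSbicbbcccbb   [S -> b S b]
bbcccbbcibSbicbbcccbb => bbcccbbcibcScbicbbcccbb   [S -> c S c]
bbcccbbcibcScbicbbcccbb => bbcccbbcibccbicbbcccbb   [S -> epsilon]

S => bSb => bbSbb => bbcScbb => bbccSccbb => bbcccScccbb => bbcccbSbcccbb => bbcccbbSbbcccbb => bbcccbbcScbbcccbb => bbcccbbciSicbbcccbb => bbcccbbcibSbicbbcccbb => bbcccbbcibcScbicbbcccbb => bbcccbbcibccbicbbcccbb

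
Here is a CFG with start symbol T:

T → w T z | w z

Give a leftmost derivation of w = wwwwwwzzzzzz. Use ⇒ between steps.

T ⇒ wTz ⇒ wwTzz ⇒ wwwTzzz ⇒ wwwwTzzzz ⇒ wwwwwTzzzzz ⇒ wwwwwwzzzzzz

T ⇒ wTz   [T → w T z]
wTz ⇒ wwTzz   [T → w T z]
wwTzz ⇒ wwwTzzz   [T → w T z]
wwwTzzz ⇒ wwwwTzzzz   [T → w T z]
wwwwTzzzz ⇒ wwwwwTzzzzz   [T → w T z]
wwwwwTzzzzz ⇒ wwwwwwzzzzzz   [T → w z]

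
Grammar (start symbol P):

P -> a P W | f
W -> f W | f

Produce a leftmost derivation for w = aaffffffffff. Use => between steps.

P => aPW => aaPWW => aafWW => aaffWW => aafffWW => aaffffWW => aafffffWW => aaffffffWW => aafffffffWW => aaffffffffWW => aafffffffffW => aaffffffffff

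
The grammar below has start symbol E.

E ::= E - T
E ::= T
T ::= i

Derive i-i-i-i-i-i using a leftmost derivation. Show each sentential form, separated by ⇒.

E ⇒ E-T ⇒ E-T-T ⇒ E-T-T-T ⇒ E-T-T-T-T ⇒ E-T-T-T-T-T ⇒ T-T-T-T-T-T ⇒ i-T-T-T-T-T ⇒ i-i-T-T-T-T ⇒ i-i-i-T-T-T ⇒ i-i-i-i-T-T ⇒ i-i-i-i-i-T ⇒ i-i-i-i-i-i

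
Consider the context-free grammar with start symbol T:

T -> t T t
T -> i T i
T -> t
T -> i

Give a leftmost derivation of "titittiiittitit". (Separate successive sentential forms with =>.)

T => tTt   [T -> t T t]
tTt => tiTit   [T -> i T i]
tiTit => titTtit   [T -> t T t]
titTtit => titiTitit   [T -> i T i]
titiTitit => tititTtitit   [T -> t T t]
tititTtitit => titittTttitit   [T -> t T t]
titittTttitit => titittiTittitit   [T -> i T i]
titittiTittitit => titittiiittitit   [T -> i]

T => tTt => tiTit => titTtit => titiTitit => tititTtitit => titittTttitit => titittiTittitit => titittiiittitit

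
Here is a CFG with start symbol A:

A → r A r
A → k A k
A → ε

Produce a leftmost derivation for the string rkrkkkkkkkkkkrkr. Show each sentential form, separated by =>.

A => rAr => rkAkr => rkrArkr => rkrkAkrkr => rkrkkAkkrkr => rkrkkkAkkkrkr => rkrkkkkAkkkkrkr => rkrkkkkkAkkkkkrkr => rkrkkkkkkkkkkrkr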